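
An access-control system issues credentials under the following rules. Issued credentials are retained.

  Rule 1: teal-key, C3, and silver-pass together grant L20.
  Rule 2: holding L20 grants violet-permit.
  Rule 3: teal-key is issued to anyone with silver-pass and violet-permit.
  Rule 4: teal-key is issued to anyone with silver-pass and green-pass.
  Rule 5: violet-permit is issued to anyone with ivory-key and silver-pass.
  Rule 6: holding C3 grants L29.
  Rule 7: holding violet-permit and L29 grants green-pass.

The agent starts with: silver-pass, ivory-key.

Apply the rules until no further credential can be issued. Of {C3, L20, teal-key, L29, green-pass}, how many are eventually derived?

Holding ivory-key and silver-pass grants violet-permit (Rule 5).
Holding silver-pass and violet-permit grants teal-key (Rule 3).
No rule produces C3, and it is not given.
L20 would need teal-key, C3, and silver-pass (Rule 1), but C3 is never granted.
teal-key: reached.
L29 would need C3 (Rule 6), but C3 is never granted.
green-pass would need violet-permit and L29 (Rule 7), but L29 is never granted.
Reached: teal-key — 1 of the 5.

1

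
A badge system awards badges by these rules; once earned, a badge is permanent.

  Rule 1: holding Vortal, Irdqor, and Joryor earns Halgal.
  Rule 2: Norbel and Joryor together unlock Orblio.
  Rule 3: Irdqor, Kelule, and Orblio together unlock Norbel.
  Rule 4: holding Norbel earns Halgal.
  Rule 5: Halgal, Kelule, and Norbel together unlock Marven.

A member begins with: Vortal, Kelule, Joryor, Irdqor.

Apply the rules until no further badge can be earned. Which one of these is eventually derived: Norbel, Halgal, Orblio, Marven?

With Vortal, Irdqor, and Joryor, Halgal is earned (Rule 1).
Orblio would need Norbel and Joryor (Rule 2), but Norbel is never earned. Norbel would need Irdqor, Kelule, and Orblio (Rule 3), but Orblio is never earned. Marven would need Halgal, Kelule, and Norbel (Rule 5), but Norbel is never earned.

Halgal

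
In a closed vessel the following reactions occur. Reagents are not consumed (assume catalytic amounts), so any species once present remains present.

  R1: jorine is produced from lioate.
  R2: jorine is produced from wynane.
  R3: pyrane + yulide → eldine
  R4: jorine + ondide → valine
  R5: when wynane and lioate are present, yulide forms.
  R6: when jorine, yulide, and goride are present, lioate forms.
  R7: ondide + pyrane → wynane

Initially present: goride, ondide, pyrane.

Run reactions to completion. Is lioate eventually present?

lioate would need jorine, yulide, and goride (R6), but yulide never forms.

No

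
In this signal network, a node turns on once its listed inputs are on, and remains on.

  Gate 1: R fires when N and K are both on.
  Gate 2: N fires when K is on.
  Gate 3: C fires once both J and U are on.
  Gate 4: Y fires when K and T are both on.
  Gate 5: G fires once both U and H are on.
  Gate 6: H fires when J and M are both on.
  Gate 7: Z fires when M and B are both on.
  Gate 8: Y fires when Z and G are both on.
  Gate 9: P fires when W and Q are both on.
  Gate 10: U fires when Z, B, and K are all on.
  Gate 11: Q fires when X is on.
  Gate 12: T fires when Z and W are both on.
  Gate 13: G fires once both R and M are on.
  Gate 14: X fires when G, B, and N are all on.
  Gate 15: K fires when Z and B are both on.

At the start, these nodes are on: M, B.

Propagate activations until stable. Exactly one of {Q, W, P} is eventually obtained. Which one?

Q

Gate 7: M and B on → Z on.
Z and B are on, so K fires (Gate 15).
Gate 2: K on → N on.
N and K are on, so R fires (Gate 1).
R and M are on, so G fires (Gate 13).
G, B, and N are on, so X fires (Gate 14).
X is on, so Q fires (Gate 11).
No rule produces W, and it is not given. P would need W and Q (Gate 9), but W never turns on.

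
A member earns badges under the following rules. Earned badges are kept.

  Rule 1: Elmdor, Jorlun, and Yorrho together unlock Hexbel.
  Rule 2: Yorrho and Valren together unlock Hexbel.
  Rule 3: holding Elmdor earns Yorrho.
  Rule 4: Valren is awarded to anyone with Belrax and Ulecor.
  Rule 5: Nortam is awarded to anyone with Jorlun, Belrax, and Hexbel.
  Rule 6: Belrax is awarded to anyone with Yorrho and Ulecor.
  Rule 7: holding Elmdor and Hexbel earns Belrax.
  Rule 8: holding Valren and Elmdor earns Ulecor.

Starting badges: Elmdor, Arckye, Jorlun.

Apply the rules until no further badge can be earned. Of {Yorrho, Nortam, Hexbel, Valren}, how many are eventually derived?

With Elmdor, Yorrho is earned (Rule 3).
With Elmdor, Jorlun, and Yorrho, Hexbel is earned (Rule 1).
With Elmdor and Hexbel, Belrax is earned (Rule 7).
With Jorlun, Belrax, and Hexbel, Nortam is earned (Rule 5).
Yorrho: reached.
Nortam: reached.
Hexbel: reached.
Valren would need Belrax and Ulecor (Rule 4), but Ulecor is never earned.
Reached: Yorrho, Nortam, and Hexbel — 3 of the 4.

3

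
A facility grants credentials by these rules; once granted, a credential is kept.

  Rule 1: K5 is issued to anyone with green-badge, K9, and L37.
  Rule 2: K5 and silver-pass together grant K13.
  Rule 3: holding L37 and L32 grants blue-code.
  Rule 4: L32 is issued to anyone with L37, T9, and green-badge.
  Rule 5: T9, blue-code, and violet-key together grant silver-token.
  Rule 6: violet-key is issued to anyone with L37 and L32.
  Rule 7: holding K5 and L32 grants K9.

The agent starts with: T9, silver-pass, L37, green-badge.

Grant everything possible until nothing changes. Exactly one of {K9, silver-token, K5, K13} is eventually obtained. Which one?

Holding L37, T9, and green-badge grants L32 (Rule 4).
Holding L37 and L32 grants blue-code (Rule 3).
Holding L37 and L32 grants violet-key (Rule 6).
Holding T9, blue-code, and violet-key grants silver-token (Rule 5).
K5 would need green-badge, K9, and L37 (Rule 1), but K9 is never granted. K9 would need K5 and L32 (Rule 7), but K5 is never granted. K13 would need K5 and silver-pass (Rule 2), but K5 is never granted.

silver-token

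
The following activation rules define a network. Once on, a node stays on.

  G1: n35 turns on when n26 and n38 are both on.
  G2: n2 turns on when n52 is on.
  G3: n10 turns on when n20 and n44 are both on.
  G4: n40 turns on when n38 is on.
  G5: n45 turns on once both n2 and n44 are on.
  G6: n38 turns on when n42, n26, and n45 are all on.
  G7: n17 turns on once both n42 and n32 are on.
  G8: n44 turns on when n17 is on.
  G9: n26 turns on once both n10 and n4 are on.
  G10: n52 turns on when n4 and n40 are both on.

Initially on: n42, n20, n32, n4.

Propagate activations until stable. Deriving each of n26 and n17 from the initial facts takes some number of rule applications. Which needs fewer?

n17

n17: n42 and n32 are on, so n17 turns on (G7). [1 rule application]
n26: n42 and n32 are on, so n17 turns on (G7). n17 is on, so n44 turns on (G8). G3: n20 and n44 on → n10 on. G9: n10 and n4 on → n26 on. [4 rule applications]
n17 needs fewer.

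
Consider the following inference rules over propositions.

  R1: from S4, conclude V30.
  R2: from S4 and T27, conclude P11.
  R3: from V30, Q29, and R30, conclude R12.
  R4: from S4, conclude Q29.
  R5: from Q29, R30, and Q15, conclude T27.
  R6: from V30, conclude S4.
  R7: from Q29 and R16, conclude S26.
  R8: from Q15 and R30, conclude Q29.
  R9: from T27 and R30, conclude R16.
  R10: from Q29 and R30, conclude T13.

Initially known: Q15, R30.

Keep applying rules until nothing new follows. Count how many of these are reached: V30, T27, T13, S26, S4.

3

Q15 and R30 hold, so Q29 follows (R8).
Q29 and R30 hold, so T13 follows (R10).
From Q29, R30, and Q15, R5 gives T27.
T27 and R30 hold, so R16 follows (R9).
Q29 and R16 hold, so S26 follows (R7).
V30 would need S4 (R1), but S4 is never established.
T27: reached.
T13: reached.
S26: reached.
S4 would need V30 (R6), but V30 is never established.
Reached: T27, T13, and S26 — 3 of the 5.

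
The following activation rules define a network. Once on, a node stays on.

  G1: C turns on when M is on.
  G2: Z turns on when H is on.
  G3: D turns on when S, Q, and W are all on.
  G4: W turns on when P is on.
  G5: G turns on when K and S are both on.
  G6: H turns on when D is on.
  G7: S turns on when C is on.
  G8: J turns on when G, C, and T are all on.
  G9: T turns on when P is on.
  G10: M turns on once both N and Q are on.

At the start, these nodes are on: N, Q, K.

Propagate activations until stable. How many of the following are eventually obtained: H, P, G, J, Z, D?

1

G10: N and Q on → M on.
G1: M on → C on.
G7: C on → S on.
K and S are on, so G turns on (G5).
H would need D (G6), but D never turns on.
No rule produces P, and it is not given.
G: reached.
J would need G, C, and T (G8), but T never turns on.
Z would need H (G2), but H never turns on.
D would need S, Q, and W (G3), but W never turns on.
Reached: G — 1 of the 6.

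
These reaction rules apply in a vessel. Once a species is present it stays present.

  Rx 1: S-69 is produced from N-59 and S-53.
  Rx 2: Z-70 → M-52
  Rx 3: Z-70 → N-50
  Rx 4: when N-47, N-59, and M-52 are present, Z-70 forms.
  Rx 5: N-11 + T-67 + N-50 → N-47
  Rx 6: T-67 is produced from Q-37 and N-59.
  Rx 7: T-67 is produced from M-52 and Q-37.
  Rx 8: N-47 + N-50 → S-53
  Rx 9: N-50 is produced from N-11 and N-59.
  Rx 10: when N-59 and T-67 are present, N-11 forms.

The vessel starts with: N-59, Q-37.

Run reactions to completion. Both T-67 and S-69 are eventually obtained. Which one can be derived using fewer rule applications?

T-67

T-67: Q-37 and N-59 present → T-67 forms (Rx 6). [1 rule application]
S-69: Q-37 and N-59 present → T-67 forms (Rx 6). N-59 and T-67 present → N-11 forms (Rx 10). N-11 and N-59 present → N-50 forms (Rx 9). N-11, T-67, and N-50 present → N-47 forms (Rx 5). N-47 and N-50 present → S-53 forms (Rx 8). N-59 and S-53 present → S-69 forms (Rx 1). [6 rule applications]
T-67 needs fewer.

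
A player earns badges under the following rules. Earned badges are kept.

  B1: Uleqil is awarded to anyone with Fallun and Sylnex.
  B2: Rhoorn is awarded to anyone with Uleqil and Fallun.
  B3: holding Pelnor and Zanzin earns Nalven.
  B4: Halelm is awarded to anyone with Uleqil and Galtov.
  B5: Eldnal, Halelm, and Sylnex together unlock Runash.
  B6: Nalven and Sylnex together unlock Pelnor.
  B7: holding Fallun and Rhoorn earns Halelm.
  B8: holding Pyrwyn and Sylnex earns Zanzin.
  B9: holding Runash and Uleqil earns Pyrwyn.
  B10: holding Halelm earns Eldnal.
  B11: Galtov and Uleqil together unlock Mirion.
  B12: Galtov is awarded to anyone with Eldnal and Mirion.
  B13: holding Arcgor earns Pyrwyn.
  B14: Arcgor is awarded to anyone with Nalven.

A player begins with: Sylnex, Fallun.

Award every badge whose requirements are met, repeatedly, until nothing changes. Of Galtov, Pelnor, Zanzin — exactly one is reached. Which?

Zanzin

With Fallun and Sylnex, Uleqil is earned (B1).
With Uleqil and Fallun, Rhoorn is earned (B2).
With Fallun and Rhoorn, Halelm is earned (B7).
With Halelm, Eldnal is earned (B10).
With Eldnal, Halelm, and Sylnex, Runash is earned (B5).
With Runash and Uleqil, Pyrwyn is earned (B9).
With Pyrwyn and Sylnex, Zanzin is earned (B8).
Galtov would need Eldnal and Mirion (B12), but Mirion is never earned. Pelnor would need Nalven and Sylnex (B6), but Nalven is never earned.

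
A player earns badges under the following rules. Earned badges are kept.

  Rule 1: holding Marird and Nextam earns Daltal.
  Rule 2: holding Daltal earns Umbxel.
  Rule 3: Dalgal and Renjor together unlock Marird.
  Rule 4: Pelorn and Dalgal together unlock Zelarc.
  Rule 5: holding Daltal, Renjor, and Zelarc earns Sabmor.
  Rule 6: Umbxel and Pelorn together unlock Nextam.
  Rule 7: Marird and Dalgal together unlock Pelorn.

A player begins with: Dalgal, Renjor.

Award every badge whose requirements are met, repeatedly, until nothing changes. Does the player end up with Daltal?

No

Daltal would need Marird and Nextam (Rule 1), but Nextam is never earned.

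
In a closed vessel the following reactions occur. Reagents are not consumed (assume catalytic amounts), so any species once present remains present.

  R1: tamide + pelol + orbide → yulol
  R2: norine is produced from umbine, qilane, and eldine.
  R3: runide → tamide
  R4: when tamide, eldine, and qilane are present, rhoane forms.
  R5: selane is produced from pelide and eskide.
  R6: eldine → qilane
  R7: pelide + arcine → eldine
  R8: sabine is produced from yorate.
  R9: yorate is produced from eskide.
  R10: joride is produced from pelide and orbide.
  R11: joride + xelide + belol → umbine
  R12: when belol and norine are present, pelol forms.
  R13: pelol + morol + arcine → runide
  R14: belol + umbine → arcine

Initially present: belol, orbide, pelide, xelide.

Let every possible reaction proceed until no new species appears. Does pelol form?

pelide and orbide present → joride forms (R10).
joride, xelide, and belol present → umbine forms (R11).
belol and umbine present → arcine forms (R14).
pelide and arcine present → eldine forms (R7).
eldine present → qilane forms (R6).
umbine, qilane, and eldine present → norine forms (R2).
belol and norine present → pelol forms (R12).

Yes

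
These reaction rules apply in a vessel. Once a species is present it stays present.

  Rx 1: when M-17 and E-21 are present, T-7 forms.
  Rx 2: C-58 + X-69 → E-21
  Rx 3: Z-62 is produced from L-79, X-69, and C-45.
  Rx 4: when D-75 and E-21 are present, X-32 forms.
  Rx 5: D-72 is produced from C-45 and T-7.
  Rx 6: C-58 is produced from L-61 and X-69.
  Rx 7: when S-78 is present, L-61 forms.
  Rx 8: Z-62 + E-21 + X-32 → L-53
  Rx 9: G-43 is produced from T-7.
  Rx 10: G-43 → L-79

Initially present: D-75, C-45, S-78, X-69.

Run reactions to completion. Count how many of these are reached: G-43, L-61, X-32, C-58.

3

S-78 present → L-61 forms (Rx 7).
L-61 and X-69 present → C-58 forms (Rx 6).
C-58 and X-69 present → E-21 forms (Rx 2).
D-75 and E-21 present → X-32 forms (Rx 4).
G-43 would need T-7 (Rx 9), but T-7 never forms.
L-61: reached.
X-32: reached.
C-58: reached.
Reached: L-61, X-32, and C-58 — 3 of the 4.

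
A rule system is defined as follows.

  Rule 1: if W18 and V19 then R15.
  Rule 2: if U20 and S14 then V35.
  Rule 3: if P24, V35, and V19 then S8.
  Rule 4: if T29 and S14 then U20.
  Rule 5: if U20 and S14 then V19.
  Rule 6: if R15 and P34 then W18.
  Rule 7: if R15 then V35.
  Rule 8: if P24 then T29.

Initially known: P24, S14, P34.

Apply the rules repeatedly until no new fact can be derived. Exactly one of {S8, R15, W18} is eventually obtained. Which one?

S8

P24 holds, so T29 follows (Rule 8).
T29 and S14 hold, so U20 follows (Rule 4).
From U20 and S14, Rule 2 gives V35.
U20 and S14 hold, so V19 follows (Rule 5).
P24, V35, and V19 hold, so S8 follows (Rule 3).
R15 would need W18 and V19 (Rule 1), but W18 is never established. W18 would need R15 and P34 (Rule 6), but R15 is never established.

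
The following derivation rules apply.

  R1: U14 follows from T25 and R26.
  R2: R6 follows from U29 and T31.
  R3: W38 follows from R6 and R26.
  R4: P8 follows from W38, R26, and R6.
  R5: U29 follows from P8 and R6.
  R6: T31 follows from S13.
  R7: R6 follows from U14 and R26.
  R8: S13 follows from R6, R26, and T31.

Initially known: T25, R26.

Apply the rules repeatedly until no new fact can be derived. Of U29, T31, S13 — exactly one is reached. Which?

U29

T25 and R26 hold, so U14 follows (R1).
U14 and R26 hold, so R6 follows (R7).
R6 and R26 hold, so W38 follows (R3).
W38, R26, and R6 hold, so P8 follows (R4).
From P8 and R6, R5 gives U29.
S13 would need R6, R26, and T31 (R8), but T31 is never established. T31 would need S13 (R6), but S13 is never established.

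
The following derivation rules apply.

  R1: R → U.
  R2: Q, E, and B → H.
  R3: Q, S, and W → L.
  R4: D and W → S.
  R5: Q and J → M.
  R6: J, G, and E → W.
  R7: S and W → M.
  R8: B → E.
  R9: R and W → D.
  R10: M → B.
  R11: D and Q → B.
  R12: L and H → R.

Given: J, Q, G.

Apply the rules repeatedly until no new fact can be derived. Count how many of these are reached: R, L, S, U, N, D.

0

R would need L and H (R12), but L is never established.
L would need Q, S, and W (R3), but S is never established.
S would need D and W (R4), but D is never established.
U would need R (R1), but R is never established.
No rule produces N, and it is not given.
D would need R and W (R9), but R is never established.
None of the 6 are reached.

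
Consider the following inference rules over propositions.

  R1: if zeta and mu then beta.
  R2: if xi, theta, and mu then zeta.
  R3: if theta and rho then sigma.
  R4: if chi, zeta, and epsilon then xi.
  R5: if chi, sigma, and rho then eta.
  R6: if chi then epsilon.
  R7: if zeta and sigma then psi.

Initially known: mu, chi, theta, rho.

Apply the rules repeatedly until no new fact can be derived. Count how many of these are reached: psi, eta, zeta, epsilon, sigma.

From theta and rho, R3 gives sigma.
From chi, R6 gives epsilon.
From chi, sigma, and rho, R5 gives eta.
psi would need zeta and sigma (R7), but zeta is never established.
eta: reached.
zeta would need xi, theta, and mu (R2), but xi is never established.
epsilon: reached.
sigma: reached.
Reached: eta, epsilon, and sigma — 3 of the 5.

3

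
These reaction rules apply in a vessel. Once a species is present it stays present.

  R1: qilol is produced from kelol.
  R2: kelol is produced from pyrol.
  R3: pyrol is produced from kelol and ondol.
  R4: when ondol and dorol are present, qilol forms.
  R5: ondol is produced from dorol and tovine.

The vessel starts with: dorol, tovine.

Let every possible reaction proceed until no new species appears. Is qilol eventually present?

dorol and tovine present → ondol forms (R5).
ondol and dorol present → qilol forms (R4).

Yes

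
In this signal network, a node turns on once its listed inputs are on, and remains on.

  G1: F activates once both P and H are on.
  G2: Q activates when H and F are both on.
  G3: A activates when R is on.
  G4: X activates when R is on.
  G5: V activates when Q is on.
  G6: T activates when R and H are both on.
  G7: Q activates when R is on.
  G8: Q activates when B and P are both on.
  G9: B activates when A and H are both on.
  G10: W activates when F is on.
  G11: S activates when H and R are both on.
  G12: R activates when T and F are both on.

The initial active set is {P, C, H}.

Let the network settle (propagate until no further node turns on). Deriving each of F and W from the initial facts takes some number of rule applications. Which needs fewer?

F

F: P and H are on, so F activates (G1). [1 rule application]
W: G1: P and H on → F on. F is on, so W activates (G10). [2 rule applications]
F needs fewer.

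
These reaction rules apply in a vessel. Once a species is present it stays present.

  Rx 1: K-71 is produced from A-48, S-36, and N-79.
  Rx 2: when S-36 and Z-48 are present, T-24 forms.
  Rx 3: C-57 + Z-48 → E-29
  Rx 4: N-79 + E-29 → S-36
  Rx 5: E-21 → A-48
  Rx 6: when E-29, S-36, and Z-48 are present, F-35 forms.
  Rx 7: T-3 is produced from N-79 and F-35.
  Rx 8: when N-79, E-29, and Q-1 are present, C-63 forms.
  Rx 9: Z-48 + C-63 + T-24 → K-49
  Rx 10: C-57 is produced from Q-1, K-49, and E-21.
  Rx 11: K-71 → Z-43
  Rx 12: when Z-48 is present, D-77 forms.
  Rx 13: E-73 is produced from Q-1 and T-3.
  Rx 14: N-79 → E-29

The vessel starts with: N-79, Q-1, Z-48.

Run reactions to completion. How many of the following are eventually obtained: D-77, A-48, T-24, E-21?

Z-48 present → D-77 forms (Rx 12).
N-79 present → E-29 forms (Rx 14).
N-79 and E-29 present → S-36 forms (Rx 4).
S-36 and Z-48 present → T-24 forms (Rx 2).
D-77: reached.
A-48 would need E-21 (Rx 5), but E-21 never forms.
T-24: reached.
No rule produces E-21, and it is not given.
Reached: D-77 and T-24 — 2 of the 4.

2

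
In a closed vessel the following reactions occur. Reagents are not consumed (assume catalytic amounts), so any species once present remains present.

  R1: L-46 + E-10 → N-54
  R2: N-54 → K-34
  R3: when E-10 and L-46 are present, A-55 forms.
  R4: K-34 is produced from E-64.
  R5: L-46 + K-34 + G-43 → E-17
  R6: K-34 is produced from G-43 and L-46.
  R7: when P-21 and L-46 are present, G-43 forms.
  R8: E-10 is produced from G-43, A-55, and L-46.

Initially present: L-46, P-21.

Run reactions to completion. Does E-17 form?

Yes

P-21 and L-46 present → G-43 forms (R7).
G-43 and L-46 present → K-34 forms (R6).
L-46, K-34, and G-43 present → E-17 forms (R5).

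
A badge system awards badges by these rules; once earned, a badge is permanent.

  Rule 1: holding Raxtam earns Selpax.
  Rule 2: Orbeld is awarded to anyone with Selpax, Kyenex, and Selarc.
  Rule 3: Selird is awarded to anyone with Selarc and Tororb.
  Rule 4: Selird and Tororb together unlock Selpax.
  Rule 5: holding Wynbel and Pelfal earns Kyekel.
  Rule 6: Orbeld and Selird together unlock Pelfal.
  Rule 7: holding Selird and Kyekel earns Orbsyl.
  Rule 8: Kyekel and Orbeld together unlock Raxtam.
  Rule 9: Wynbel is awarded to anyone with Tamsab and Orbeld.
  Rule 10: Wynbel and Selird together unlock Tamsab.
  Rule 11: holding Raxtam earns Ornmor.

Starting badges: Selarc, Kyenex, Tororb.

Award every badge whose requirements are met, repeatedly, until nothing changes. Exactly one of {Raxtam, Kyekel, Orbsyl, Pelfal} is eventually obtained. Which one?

Pelfal

With Selarc and Tororb, Selird is earned (Rule 3).
With Selird and Tororb, Selpax is earned (Rule 4).
With Selpax, Kyenex, and Selarc, Orbeld is earned (Rule 2).
With Orbeld and Selird, Pelfal is earned (Rule 6).
Kyekel would need Wynbel and Pelfal (Rule 5), but Wynbel is never earned. Orbsyl would need Selird and Kyekel (Rule 7), but Kyekel is never earned. Raxtam would need Kyekel and Orbeld (Rule 8), but Kyekel is never earned.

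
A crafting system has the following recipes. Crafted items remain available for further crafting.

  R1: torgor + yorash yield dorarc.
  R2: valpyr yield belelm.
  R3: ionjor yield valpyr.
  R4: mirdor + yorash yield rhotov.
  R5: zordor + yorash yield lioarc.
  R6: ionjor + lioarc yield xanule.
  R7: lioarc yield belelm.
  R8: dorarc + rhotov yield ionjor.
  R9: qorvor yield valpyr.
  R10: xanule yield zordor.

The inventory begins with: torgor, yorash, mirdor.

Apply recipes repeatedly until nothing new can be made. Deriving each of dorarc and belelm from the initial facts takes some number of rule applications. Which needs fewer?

dorarc: torgor + yorash → dorarc (R1). [1 rule application]
belelm: Using R1, torgor and yorash make dorarc. mirdor + yorash → rhotov (R4). Using R8, dorarc and rhotov make ionjor. ionjor → valpyr (R3). Using R2, valpyr makes belelm. [5 rule applications]
dorarc needs fewer.

dorarc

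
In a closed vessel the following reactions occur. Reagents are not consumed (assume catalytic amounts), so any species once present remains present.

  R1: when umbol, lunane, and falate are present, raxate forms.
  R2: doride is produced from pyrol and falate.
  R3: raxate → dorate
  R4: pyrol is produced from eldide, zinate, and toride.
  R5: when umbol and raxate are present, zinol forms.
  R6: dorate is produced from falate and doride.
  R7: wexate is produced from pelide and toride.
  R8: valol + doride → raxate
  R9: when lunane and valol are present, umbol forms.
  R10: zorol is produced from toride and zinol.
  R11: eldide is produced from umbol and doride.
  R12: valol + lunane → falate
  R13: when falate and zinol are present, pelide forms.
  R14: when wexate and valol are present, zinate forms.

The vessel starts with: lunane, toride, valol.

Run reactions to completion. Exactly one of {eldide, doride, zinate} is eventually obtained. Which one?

lunane and valol present → umbol forms (R9).
valol and lunane present → falate forms (R12).
umbol, lunane, and falate present → raxate forms (R1).
umbol and raxate present → zinol forms (R5).
falate and zinol present → pelide forms (R13).
pelide and toride present → wexate forms (R7).
wexate and valol present → zinate forms (R14).
doride would need pyrol and falate (R2), but pyrol never forms. eldide would need umbol and doride (R11), but doride never forms.

zinate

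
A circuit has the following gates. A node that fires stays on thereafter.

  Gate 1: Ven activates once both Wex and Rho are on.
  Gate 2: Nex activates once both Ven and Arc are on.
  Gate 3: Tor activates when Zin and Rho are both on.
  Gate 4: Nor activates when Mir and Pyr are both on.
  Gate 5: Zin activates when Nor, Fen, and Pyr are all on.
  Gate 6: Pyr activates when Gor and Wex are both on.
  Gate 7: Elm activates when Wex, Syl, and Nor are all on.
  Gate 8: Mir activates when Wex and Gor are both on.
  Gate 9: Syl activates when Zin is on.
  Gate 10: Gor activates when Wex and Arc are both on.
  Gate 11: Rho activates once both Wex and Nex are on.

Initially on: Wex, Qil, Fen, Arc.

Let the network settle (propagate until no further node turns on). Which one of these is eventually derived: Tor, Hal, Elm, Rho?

Elm

Wex and Arc are on, so Gor activates (Gate 10).
Gate 6: Gor and Wex on → Pyr on.
Wex and Gor are on, so Mir activates (Gate 8).
Gate 4: Mir and Pyr on → Nor on.
Nor, Fen, and Pyr are on, so Zin activates (Gate 5).
Zin is on, so Syl activates (Gate 9).
Wex, Syl, and Nor are on, so Elm activates (Gate 7).
No rule produces Hal, and it is not given. Tor would need Zin and Rho (Gate 3), but Rho never turns on. Rho would need Wex and Nex (Gate 11), but Nex never turns on.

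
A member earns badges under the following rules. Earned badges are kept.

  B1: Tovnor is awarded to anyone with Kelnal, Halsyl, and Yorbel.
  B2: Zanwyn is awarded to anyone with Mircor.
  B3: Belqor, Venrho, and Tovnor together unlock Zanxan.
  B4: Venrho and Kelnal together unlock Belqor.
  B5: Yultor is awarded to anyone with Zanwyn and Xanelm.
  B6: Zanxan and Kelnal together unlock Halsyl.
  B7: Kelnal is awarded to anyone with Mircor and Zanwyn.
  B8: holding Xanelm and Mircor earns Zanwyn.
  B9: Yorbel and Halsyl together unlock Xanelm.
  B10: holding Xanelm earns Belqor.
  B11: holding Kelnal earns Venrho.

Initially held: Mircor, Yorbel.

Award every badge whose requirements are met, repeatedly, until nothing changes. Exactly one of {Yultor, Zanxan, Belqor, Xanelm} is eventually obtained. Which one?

With Mircor, Zanwyn is earned (B2).
With Mircor and Zanwyn, Kelnal is earned (B7).
With Kelnal, Venrho is earned (B11).
With Venrho and Kelnal, Belqor is earned (B4).
Xanelm would need Yorbel and Halsyl (B9), but Halsyl is never earned. Zanxan would need Belqor, Venrho, and Tovnor (B3), but Tovnor is never earned. Yultor would need Zanwyn and Xanelm (B5), but Xanelm is never earned.

Belqor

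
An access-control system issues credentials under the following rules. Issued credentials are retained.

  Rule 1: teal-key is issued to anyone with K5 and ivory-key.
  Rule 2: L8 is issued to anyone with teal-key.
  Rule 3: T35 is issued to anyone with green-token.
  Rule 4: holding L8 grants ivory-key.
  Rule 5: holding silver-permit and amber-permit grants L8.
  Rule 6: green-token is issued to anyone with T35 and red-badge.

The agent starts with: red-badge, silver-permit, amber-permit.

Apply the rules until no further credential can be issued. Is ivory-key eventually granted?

Holding silver-permit and amber-permit grants L8 (Rule 5).
Holding L8 grants ivory-key (Rule 4).

Yes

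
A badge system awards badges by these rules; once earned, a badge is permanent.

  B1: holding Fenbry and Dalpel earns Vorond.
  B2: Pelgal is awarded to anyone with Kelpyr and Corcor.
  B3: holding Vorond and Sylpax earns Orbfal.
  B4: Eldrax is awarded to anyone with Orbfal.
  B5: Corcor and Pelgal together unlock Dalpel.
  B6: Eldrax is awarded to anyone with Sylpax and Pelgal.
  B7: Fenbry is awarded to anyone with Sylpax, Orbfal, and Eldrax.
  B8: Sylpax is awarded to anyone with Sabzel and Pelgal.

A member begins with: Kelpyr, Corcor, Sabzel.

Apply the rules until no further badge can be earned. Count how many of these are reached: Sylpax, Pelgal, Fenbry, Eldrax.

3

With Kelpyr and Corcor, Pelgal is earned (B2).
With Sabzel and Pelgal, Sylpax is earned (B8).
With Sylpax and Pelgal, Eldrax is earned (B6).
Sylpax: reached.
Pelgal: reached.
Fenbry would need Sylpax, Orbfal, and Eldrax (B7), but Orbfal is never earned.
Eldrax: reached.
Reached: Sylpax, Pelgal, and Eldrax — 3 of the 4.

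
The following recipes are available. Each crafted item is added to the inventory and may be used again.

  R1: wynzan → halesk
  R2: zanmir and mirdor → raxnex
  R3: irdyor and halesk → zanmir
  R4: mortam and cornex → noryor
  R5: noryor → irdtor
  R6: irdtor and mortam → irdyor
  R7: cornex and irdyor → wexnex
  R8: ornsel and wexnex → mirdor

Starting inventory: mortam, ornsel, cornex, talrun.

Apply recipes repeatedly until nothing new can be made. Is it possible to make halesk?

No

halesk would need wynzan (R1), but wynzan is never obtained.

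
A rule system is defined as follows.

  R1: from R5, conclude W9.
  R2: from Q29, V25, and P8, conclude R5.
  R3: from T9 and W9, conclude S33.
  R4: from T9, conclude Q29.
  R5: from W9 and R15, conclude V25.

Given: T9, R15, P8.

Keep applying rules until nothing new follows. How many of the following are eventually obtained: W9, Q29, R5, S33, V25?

1

T9 holds, so Q29 follows (R4).
W9 would need R5 (R1), but R5 is never established.
Q29: reached.
R5 would need Q29, V25, and P8 (R2), but V25 is never established.
S33 would need T9 and W9 (R3), but W9 is never established.
V25 would need W9 and R15 (R5), but W9 is never established.
Reached: Q29 — 1 of the 5.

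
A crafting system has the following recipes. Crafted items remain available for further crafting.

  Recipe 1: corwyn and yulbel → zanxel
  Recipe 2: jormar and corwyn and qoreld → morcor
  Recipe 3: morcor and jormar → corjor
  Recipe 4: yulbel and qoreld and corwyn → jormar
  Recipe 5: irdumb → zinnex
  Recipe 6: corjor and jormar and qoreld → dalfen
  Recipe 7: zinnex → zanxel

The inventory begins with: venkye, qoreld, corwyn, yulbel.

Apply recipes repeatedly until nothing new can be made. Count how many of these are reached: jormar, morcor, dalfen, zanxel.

4

Using Recipe 4, yulbel, qoreld, and corwyn make jormar.
Using Recipe 1, corwyn and yulbel make zanxel.
Using Recipe 2, jormar, corwyn, and qoreld make morcor.
Using Recipe 3, morcor and jormar make corjor.
corjor and jormar and qoreld → dalfen (Recipe 6).
jormar: reached.
morcor: reached.
dalfen: reached.
zanxel: reached.
All 4 are reached.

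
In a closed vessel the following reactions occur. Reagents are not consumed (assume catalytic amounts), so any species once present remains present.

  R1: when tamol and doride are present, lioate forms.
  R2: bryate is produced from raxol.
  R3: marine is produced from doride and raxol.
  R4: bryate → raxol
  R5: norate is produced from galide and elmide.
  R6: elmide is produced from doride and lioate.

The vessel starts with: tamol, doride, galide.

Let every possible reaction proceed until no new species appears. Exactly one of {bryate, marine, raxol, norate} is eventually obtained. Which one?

norate

tamol and doride present → lioate forms (R1).
doride and lioate present → elmide forms (R6).
galide and elmide present → norate forms (R5).
marine would need doride and raxol (R3), but raxol never forms. raxol would need bryate (R4), but bryate never forms. bryate would need raxol (R2), but raxol never forms.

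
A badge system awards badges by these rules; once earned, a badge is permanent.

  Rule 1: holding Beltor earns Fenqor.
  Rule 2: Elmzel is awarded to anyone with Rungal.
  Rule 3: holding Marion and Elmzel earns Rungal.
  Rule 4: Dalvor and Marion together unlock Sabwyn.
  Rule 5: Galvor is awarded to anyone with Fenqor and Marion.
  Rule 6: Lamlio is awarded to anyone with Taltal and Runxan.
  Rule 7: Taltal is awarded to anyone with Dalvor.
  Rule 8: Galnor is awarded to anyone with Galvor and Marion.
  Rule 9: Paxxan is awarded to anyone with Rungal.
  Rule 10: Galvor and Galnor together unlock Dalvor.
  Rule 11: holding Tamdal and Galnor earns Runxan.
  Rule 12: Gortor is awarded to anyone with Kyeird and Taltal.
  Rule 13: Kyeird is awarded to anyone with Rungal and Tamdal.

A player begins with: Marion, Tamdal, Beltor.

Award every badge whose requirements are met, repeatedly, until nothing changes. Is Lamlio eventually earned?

Yes

With Beltor, Fenqor is earned (Rule 1).
With Fenqor and Marion, Galvor is earned (Rule 5).
With Galvor and Marion, Galnor is earned (Rule 8).
With Tamdal and Galnor, Runxan is earned (Rule 11).
With Galvor and Galnor, Dalvor is earned (Rule 10).
With Dalvor, Taltal is earned (Rule 7).
With Taltal and Runxan, Lamlio is earned (Rule 6).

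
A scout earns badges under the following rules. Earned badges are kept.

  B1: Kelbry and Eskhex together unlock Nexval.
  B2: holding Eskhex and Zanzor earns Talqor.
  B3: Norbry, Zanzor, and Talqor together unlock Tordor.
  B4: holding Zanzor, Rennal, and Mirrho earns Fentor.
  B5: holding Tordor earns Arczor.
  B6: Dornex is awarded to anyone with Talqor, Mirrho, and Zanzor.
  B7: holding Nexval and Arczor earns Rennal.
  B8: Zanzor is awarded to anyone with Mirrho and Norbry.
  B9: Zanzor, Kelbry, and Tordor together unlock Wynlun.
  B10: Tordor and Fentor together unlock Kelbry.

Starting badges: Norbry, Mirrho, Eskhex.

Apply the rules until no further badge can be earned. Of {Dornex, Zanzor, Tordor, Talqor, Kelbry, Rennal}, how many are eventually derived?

With Mirrho and Norbry, Zanzor is earned (B8).
With Eskhex and Zanzor, Talqor is earned (B2).
With Norbry, Zanzor, and Talqor, Tordor is earned (B3).
With Talqor, Mirrho, and Zanzor, Dornex is earned (B6).
Dornex: reached.
Zanzor: reached.
Tordor: reached.
Talqor: reached.
Kelbry would need Tordor and Fentor (B10), but Fentor is never earned.
Rennal would need Nexval and Arczor (B7), but Nexval is never earned.
Reached: Dornex, Zanzor, Tordor, and Talqor — 4 of the 6.

4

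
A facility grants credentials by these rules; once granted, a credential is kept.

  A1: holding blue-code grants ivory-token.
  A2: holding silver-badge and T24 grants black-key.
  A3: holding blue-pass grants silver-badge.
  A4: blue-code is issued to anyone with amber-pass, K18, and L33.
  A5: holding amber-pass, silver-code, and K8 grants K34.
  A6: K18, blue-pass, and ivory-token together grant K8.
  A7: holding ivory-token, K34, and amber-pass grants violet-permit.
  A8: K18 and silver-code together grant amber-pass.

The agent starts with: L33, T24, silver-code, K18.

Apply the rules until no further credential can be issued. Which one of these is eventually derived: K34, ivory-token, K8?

ivory-token

Holding K18 and silver-code grants amber-pass (A8).
Holding amber-pass, K18, and L33 grants blue-code (A4).
Holding blue-code grants ivory-token (A1).
K34 would need amber-pass, silver-code, and K8 (A5), but K8 is never granted. K8 would need K18, blue-pass, and ivory-token (A6), but blue-pass is never granted.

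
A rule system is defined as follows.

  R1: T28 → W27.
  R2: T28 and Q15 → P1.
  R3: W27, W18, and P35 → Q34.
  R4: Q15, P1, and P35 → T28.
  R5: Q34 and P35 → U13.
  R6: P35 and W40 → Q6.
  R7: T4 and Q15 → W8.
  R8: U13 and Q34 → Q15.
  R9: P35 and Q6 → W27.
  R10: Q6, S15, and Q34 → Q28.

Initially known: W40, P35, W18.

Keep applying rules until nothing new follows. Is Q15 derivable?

Yes

P35 and W40 hold, so Q6 follows (R6).
From P35 and Q6, R9 gives W27.
W27, W18, and P35 hold, so Q34 follows (R3).
From Q34 and P35, R5 gives U13.
U13 and Q34 hold, so Q15 follows (R8).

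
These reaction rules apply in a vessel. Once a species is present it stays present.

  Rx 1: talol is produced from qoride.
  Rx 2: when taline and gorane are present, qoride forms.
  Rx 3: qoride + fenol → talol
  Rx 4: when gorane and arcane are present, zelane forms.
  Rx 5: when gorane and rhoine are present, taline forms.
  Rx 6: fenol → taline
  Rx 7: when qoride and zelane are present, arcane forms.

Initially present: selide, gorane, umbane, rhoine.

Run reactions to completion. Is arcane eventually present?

No

arcane would need qoride and zelane (Rx 7), but zelane never forms.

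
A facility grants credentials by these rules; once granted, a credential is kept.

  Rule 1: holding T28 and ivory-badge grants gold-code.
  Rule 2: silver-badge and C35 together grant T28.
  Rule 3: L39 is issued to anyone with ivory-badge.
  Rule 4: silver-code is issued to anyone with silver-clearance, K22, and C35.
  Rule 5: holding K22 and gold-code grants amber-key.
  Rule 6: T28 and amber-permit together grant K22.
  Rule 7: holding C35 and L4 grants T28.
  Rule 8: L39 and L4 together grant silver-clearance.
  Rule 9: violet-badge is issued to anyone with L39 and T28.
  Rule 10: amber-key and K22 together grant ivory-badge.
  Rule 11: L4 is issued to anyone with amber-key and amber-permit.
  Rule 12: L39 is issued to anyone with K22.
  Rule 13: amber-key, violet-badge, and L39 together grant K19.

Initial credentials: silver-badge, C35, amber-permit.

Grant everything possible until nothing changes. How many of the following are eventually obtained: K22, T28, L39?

Holding silver-badge and C35 grants T28 (Rule 2).
Holding T28 and amber-permit grants K22 (Rule 6).
Holding K22 grants L39 (Rule 12).
K22: reached.
T28: reached.
L39: reached.
All 3 are reached.

3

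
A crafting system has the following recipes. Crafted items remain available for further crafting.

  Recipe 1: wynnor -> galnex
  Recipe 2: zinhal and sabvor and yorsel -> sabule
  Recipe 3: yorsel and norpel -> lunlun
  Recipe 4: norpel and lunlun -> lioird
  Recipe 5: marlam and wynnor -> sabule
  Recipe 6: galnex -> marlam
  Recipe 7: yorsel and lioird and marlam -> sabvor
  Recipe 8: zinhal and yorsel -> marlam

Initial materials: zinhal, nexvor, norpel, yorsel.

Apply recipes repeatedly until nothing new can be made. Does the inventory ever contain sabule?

Yes

Using Recipe 8, zinhal and yorsel make marlam.
yorsel and norpel -> lunlun (Recipe 3).
norpel and lunlun -> lioird (Recipe 4).
Using Recipe 7, yorsel, lioird, and marlam make sabvor.
zinhal and sabvor and yorsel -> sabule (Recipe 2).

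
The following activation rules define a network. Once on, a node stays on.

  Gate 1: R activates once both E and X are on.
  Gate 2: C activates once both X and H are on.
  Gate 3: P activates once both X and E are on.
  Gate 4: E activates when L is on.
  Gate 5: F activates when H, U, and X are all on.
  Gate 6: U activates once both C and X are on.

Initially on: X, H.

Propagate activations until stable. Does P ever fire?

P would need X and E (Gate 3), but E never turns on.

No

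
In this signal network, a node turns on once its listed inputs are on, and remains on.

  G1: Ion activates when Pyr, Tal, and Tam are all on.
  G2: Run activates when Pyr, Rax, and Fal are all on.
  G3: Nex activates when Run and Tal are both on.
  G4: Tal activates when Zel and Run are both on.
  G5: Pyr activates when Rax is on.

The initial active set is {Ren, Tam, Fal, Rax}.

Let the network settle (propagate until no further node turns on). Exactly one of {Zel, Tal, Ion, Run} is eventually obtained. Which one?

Run

G5: Rax on → Pyr on.
G2: Pyr, Rax, and Fal on → Run on.
Tal would need Zel and Run (G4), but Zel never turns on. No rule produces Zel, and it is not given. Ion would need Pyr, Tal, and Tam (G1), but Tal never turns on.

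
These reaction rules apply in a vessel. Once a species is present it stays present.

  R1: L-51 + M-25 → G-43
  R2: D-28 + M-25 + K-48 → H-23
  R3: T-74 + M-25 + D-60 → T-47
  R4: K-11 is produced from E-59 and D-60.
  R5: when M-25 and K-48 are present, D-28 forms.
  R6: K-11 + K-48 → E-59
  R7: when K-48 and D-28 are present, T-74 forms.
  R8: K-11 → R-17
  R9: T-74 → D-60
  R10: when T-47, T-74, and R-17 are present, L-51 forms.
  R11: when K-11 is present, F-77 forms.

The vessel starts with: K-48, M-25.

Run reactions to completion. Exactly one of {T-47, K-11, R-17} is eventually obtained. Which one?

T-47

M-25 and K-48 present → D-28 forms (R5).
K-48 and D-28 present → T-74 forms (R7).
T-74 present → D-60 forms (R9).
T-74, M-25, and D-60 present → T-47 forms (R3).
K-11 would need E-59 and D-60 (R4), but E-59 never forms. R-17 would need K-11 (R8), but K-11 never forms.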